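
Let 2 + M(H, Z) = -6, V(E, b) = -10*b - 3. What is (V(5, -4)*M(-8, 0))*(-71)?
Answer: 21016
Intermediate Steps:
V(E, b) = -3 - 10*b
M(H, Z) = -8 (M(H, Z) = -2 - 6 = -8)
(V(5, -4)*M(-8, 0))*(-71) = ((-3 - 10*(-4))*(-8))*(-71) = ((-3 + 40)*(-8))*(-71) = (37*(-8))*(-71) = -296*(-71) = 21016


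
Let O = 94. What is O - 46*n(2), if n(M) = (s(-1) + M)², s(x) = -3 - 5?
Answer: -1562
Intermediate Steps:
s(x) = -8
n(M) = (-8 + M)²
O - 46*n(2) = 94 - 46*(-8 + 2)² = 94 - 46*(-6)² = 94 - 46*36 = 94 - 1656 = -1562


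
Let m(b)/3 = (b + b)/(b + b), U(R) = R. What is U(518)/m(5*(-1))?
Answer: 518/3 ≈ 172.67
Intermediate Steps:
m(b) = 3 (m(b) = 3*((b + b)/(b + b)) = 3*((2*b)/((2*b))) = 3*((2*b)*(1/(2*b))) = 3*1 = 3)
U(518)/m(5*(-1)) = 518/3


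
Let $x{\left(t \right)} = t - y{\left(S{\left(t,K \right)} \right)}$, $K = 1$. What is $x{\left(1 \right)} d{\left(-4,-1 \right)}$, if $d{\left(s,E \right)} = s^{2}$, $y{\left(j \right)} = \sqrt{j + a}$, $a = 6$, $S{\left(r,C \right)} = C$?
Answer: $16 - 16 \sqrt{7} \approx -26.332$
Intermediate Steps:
$y{\left(j \right)} = \sqrt{6 + j}$ ($y{\left(j \right)} = \sqrt{j + 6} = \sqrt{6 + j}$)
$x{\left(t \right)} = t - \sqrt{7}$ ($x{\left(t \right)} = t - \sqrt{6 + 1} = t - \sqrt{7}$)
$x{\left(1 \right)} d{\left(-4,-1 \right)} = \left(1 - \sqrt{7}\right) \left(-4\right)^{2} = \left(1 - \sqrt{7}\right) 16 = 16 - 16 \sqrt{7}$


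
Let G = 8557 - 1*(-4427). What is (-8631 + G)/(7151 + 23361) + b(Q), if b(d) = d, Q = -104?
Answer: -3168895/30512 ≈ -103.86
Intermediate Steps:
G = 12984 (G = 8557 + 4427 = 12984)
(-8631 + G)/(7151 + 23361) + b(Q) = (-8631 + 12984)/(7151 + 23361) - 104 = 4353/30512 - 104 = -3168895/30512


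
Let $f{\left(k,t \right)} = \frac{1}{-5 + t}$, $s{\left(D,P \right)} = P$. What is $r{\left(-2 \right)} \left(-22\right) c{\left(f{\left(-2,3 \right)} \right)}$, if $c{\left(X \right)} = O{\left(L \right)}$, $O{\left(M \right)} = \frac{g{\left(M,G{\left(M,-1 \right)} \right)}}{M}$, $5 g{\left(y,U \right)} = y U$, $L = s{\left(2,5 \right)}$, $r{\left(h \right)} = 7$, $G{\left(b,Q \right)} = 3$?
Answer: $- \frac{462}{5} \approx -92.4$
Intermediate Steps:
$L = 5$
$g{\left(y,U \right)} = \frac{U y}{5}$ ($g{\left(y,U \right)} = \frac{y U}{5} = \frac{U y}{5}$)
$O{\left(M \right)} = \frac{3}{5}$ ($O{\left(M \right)} = \frac{\frac{1}{5} \cdot 3 M}{M} = \frac{\frac{3}{5} M}{M} = \frac{3}{5}$)
$c{\left(X \right)} = \frac{3}{5}$
$r{\left(-2 \right)} \left(-22\right) c{\left(f{\left(-2,3 \right)} \right)} = 7 \left(-22\right) \frac{3}{5} = \left(-154\right) \frac{3}{5} = - \frac{462}{5}$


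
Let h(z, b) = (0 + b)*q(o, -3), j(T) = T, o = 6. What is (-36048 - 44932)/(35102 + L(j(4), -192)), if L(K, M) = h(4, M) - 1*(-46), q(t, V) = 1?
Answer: -20245/8739 ≈ -2.3166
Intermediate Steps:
h(z, b) = b (h(z, b) = (0 + b)*1 = b*1 = b)
L(K, M) = 46 + M (L(K, M) = M - 1*(-46) = M + 46 = 46 + M)
(-36048 - 44932)/(35102 + L(j(4), -192)) = (-36048 - 44932)/(35102 + (46 - 192)) = -80980/(35102 - 146) = -80980/34956 = -80980*1/34956 = -20245/8739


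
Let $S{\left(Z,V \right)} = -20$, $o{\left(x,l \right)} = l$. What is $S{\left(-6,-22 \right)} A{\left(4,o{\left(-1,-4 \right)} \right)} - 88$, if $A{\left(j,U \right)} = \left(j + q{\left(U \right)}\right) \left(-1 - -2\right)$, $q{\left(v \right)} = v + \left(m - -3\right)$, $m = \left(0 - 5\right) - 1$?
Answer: $-28$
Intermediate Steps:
$m = -6$ ($m = -5 - 1 = -6$)
$q{\left(v \right)} = -3 + v$ ($q{\left(v \right)} = v - 3 = -3 + v$)
$A{\left(j,U \right)} = -3 + U + j$ ($A{\left(j,U \right)} = \left(j + \left(-3 + U\right)\right) \left(-1 - -2\right) = \left(-3 + U + j\right) \left(-1 + 2\right) = \left(-3 + U + j\right) 1 = -3 + U + j$)
$S{\left(-6,-22 \right)} A{\left(4,o{\left(-1,-4 \right)} \right)} - 88 = - 20 \left(-3 - 4 + 4\right) - 88 = \left(-20\right) \left(-3\right) - 88 = 60 - 88 = -28$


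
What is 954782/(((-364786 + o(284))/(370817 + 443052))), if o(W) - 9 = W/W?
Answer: -388533735779/182388 ≈ -2.1303e+6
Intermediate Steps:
o(W) = 10 (o(W) = 9 + W/W = 9 + 1 = 10)
954782/(((-364786 + o(284))/(370817 + 443052))) = 954782/(((-364786 + 10)/(370817 + 443052))) = 954782/((-364776/813869)) = 954782/((-364776*1/813869)) = 954782/(-364776/813869) = 954782*(-813869/364776) = -388533735779/182388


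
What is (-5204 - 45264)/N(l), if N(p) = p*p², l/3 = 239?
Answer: -50468/368601813 ≈ -0.00013692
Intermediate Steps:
l = 717 (l = 3*239 = 717)
N(p) = p³
(-5204 - 45264)/N(l) = (-5204 - 45264)/(717³) = -50468/368601813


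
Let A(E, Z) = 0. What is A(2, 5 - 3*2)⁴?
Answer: 0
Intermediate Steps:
A(2, 5 - 3*2)⁴ = 0⁴ = 0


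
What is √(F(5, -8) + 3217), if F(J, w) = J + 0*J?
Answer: 3*√358 ≈ 56.763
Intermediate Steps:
F(J, w) = J (F(J, w) = J + 0 = J)
√(F(5, -8) + 3217) = √(5 + 3217) = √3222 = 3*√358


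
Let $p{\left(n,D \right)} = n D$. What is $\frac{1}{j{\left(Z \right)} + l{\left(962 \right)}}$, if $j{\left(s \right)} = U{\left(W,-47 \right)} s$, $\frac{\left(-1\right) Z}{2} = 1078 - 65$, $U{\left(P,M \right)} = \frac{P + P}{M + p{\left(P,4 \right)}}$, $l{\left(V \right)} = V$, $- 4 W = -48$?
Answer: $- \frac{1}{47662} \approx -2.0981 \cdot 10^{-5}$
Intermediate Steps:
$p{\left(n,D \right)} = D n$
$W = 12$ ($W = \left(- \frac{1}{4}\right) \left(-48\right) = 12$)
$U{\left(P,M \right)} = \frac{2 P}{M + 4 P}$ ($U{\left(P,M \right)} = \frac{P + P}{M + 4 P} = \frac{2 P}{M + 4 P}$)
$Z = -2026$ ($Z = - 2 \left(1078 - 65\right) = \left(-2\right) 1013 = -2026$)
$j{\left(s \right)} = 24 s$ ($j{\left(s \right)} = 2 \cdot 12 \frac{1}{-47 + 4 \cdot 12} s = 2 \cdot 12 \frac{1}{-47 + 48} s = 2 \cdot 12 \cdot 1^{-1} s = 2 \cdot 12 \cdot 1 s = 24 s$)
$\frac{1}{j{\left(Z \right)} + l{\left(962 \right)}} = \frac{1}{24 \left(-2026\right) + 962} = \frac{1}{-48624 + 962} = \frac{1}{-47662} = - \frac{1}{47662}$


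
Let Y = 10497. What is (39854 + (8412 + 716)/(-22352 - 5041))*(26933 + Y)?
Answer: 40862761220420/27393 ≈ 1.4917e+9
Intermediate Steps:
(39854 + (8412 + 716)/(-22352 - 5041))*(26933 + Y) = (39854 + (8412 + 716)/(-22352 - 5041))*(26933 + 10497) = (39854 + 9128/(-27393))*37430 = (39854 + 9128*(-1/27393))*37430 = (39854 - 9128/27393)*37430 = (1091711494/27393)*37430 = 40862761220420/27393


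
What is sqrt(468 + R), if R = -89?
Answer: sqrt(379) ≈ 19.468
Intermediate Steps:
sqrt(468 + R) = sqrt(468 - 89) = sqrt(379)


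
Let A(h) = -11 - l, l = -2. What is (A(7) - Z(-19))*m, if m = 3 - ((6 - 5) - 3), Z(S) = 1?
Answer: -50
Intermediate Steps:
A(h) = -9 (A(h) = -11 - 1*(-2) = -11 + 2 = -9)
m = 5 (m = 3 - (1 - 3) = 3 - 1*(-2) = 3 + 2 = 5)
(A(7) - Z(-19))*m = (-9 - 1*1)*5 = (-9 - 1)*5 = -10*5 = -50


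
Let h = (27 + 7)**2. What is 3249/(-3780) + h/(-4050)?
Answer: -64919/56700 ≈ -1.1450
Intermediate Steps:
h = 1156 (h = 34**2 = 1156)
3249/(-3780) + h/(-4050) = 3249/(-3780) + 1156/(-4050) = 3249*(-1/3780) + 1156*(-1/4050) = -361/420 - 578/2025 = -64919/56700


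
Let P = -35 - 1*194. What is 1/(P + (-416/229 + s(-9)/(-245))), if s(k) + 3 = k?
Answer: -56105/12947217 ≈ -0.0043334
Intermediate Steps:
P = -229 (P = -35 - 194 = -229)
s(k) = -3 + k
1/(P + (-416/229 + s(-9)/(-245))) = 1/(-229 + (-416/229 + (-3 - 9)/(-245))) = 1/(-229 + (-416*1/229 - 12*(-1/245))) = 1/(-229 + (-416/229 + 12/245)) = 1/(-229 - 99172/56105) = 1/(-12947217/56105) = -56105/12947217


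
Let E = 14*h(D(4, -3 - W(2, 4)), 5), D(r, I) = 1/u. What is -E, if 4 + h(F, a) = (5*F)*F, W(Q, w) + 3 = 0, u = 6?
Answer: 973/18 ≈ 54.056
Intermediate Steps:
W(Q, w) = -3 (W(Q, w) = -3 + 0 = -3)
D(r, I) = ⅙ (D(r, I) = 1/6 = ⅙)
h(F, a) = -4 + 5*F² (h(F, a) = -4 + (5*F)*F = -4 + 5*F²)
E = -973/18 (E = 14*(-4 + 5*(⅙)²) = 14*(-4 + 5*(1/36)) = 14*(-4 + 5/36) = 14*(-139/36) = -973/18 ≈ -54.056)
-E = -1*(-973/18) = 973/18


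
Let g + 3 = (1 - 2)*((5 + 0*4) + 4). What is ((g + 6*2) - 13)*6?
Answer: -78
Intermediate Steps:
g = -12 (g = -3 + (1 - 2)*((5 + 0*4) + 4) = -3 - ((5 + 0) + 4) = -3 - (5 + 4) = -3 - 1*9 = -3 - 9 = -12)
((g + 6*2) - 13)*6 = ((-12 + 6*2) - 13)*6 = ((-12 + 12) - 13)*6 = (0 - 13)*6 = -13*6 = -78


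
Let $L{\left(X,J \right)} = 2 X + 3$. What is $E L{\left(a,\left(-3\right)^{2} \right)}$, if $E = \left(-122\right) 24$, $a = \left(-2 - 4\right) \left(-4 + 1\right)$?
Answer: $-114192$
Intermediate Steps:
$a = 18$ ($a = \left(-6\right) \left(-3\right) = 18$)
$L{\left(X,J \right)} = 3 + 2 X$
$E = -2928$
$E L{\left(a,\left(-3\right)^{2} \right)} = - 2928 \left(3 + 2 \cdot 18\right) = - 2928 \left(3 + 36\right) = \left(-2928\right) 39 = -114192$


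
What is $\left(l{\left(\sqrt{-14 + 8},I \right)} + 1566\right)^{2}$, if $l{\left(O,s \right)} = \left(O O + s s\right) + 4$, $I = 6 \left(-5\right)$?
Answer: $6071296$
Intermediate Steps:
$I = -30$
$l{\left(O,s \right)} = 4 + O^{2} + s^{2}$ ($l{\left(O,s \right)} = \left(O^{2} + s^{2}\right) + 4 = 4 + O^{2} + s^{2}$)
$\left(l{\left(\sqrt{-14 + 8},I \right)} + 1566\right)^{2} = \left(\left(4 + \left(\sqrt{-14 + 8}\right)^{2} + \left(-30\right)^{2}\right) + 1566\right)^{2} = \left(\left(4 + \left(\sqrt{-6}\right)^{2} + 900\right) + 1566\right)^{2} = \left(\left(4 + \left(i \sqrt{6}\right)^{2} + 900\right) + 1566\right)^{2} = \left(\left(4 - 6 + 900\right) + 1566\right)^{2} = \left(898 + 1566\right)^{2} = 2464^{2} = 6071296$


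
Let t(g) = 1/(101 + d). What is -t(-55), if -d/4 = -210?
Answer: -1/941 ≈ -0.0010627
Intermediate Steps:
d = 840 (d = -4*(-210) = 840)
t(g) = 1/941 (t(g) = 1/(101 + 840) = 1/941)
-t(-55) = -1*1/941 = -1/941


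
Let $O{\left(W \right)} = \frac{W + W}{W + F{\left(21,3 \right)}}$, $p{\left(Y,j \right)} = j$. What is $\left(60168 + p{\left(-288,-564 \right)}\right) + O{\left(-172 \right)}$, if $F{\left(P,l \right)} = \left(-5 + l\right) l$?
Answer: $\frac{5304928}{89} \approx 59606.0$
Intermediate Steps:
$F{\left(P,l \right)} = l \left(-5 + l\right)$
$O{\left(W \right)} = \frac{2 W}{-6 + W}$ ($O{\left(W \right)} = \frac{W + W}{W + 3 \left(-5 + 3\right)} = \frac{2 W}{W + 3 \left(-2\right)} = \frac{2 W}{W - 6} = \frac{2 W}{-6 + W}$)
$\left(60168 + p{\left(-288,-564 \right)}\right) + O{\left(-172 \right)} = \left(60168 - 564\right) + 2 \left(-172\right) \frac{1}{-6 - 172} = 59604 + 2 \left(-172\right) \frac{1}{-178} = 59604 + 2 \left(-172\right) \left(- \frac{1}{178}\right) = 59604 + \frac{172}{89} = \frac{5304928}{89}$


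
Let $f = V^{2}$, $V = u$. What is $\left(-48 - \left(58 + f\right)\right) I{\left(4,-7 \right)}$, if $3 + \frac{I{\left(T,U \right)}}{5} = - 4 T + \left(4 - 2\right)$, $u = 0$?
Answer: $9010$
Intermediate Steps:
$V = 0$
$I{\left(T,U \right)} = -5 - 20 T$ ($I{\left(T,U \right)} = -15 + 5 \left(- 4 T + \left(4 - 2\right)\right) = -15 + 5 \left(- 4 T + 2\right) = -15 + 5 \left(2 - 4 T\right) = -15 - \left(-10 + 20 T\right) = -5 - 20 T$)
$f = 0$ ($f = 0^{2} = 0$)
$\left(-48 - \left(58 + f\right)\right) I{\left(4,-7 \right)} = \left(-48 - 58\right) \left(-5 - 80\right) = \left(-48 + \left(-58 + 0\right)\right) \left(-5 - 80\right) = \left(-48 - 58\right) \left(-85\right) = \left(-106\right) \left(-85\right) = 9010$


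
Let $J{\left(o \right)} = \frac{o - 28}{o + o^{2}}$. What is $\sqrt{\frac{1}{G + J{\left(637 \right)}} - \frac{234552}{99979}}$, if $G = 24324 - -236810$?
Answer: $\frac{i \sqrt{6409176238248712161968596906}}{52268048504309} \approx 1.5317 i$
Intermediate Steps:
$J{\left(o \right)} = \frac{-28 + o}{o + o^{2}}$
$G = 261134$ ($G = 24324 + 236810 = 261134$)
$\sqrt{\frac{1}{G + J{\left(637 \right)}} - \frac{234552}{99979}} = \sqrt{\frac{1}{261134 + \frac{-28 + 637}{637 \left(1 + 637\right)}} - \frac{234552}{99979}} = \sqrt{\frac{1}{261134 + \frac{1}{637} \cdot \frac{1}{638} \cdot 609} - \frac{234552}{99979}} = \sqrt{\frac{1}{261134 + \frac{3}{2002}} - \frac{234552}{99979}} = \sqrt{\frac{1}{\frac{522790271}{2002}} - \frac{234552}{99979}} = \sqrt{\frac{2002}{522790271} - \frac{234552}{99979}} = \sqrt{- \frac{122621303485634}{52268048504309}} = \frac{i \sqrt{6409176238248712161968596906}}{52268048504309}$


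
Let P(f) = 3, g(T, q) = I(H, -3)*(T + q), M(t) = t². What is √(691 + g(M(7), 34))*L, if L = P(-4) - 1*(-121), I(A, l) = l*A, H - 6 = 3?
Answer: 620*I*√62 ≈ 4881.9*I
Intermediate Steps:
H = 9 (H = 6 + 3 = 9)
I(A, l) = A*l
g(T, q) = -27*T - 27*q (g(T, q) = (9*(-3))*(T + q) = -27*(T + q) = -27*T - 27*q)
L = 124 (L = 3 - 1*(-121) = 3 + 121 = 124)
√(691 + g(M(7), 34))*L = √(691 + (-27*7² - 27*34))*124 = √(691 + (-27*49 - 918))*124 = √(691 + (-1323 - 918))*124 = √(691 - 2241)*124 = √(-1550)*124 = (5*I*√62)*124 = 620*I*√62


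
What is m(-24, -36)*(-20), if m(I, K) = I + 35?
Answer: -220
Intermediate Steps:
m(I, K) = 35 + I
m(-24, -36)*(-20) = (35 - 24)*(-20) = 11*(-20) = -220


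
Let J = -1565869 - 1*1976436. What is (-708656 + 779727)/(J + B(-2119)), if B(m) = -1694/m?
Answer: -150599449/7506142601 ≈ -0.020063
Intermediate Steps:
J = -3542305 (J = -1565869 - 1976436 = -3542305)
(-708656 + 779727)/(J + B(-2119)) = (-708656 + 779727)/(-3542305 - 1694/(-2119)) = 71071/(-3542305 - 1694*(-1/2119)) = 71071/(-3542305 + 1694/2119) = 71071/(-7506142601/2119) = 71071*(-2119/7506142601) = -150599449/7506142601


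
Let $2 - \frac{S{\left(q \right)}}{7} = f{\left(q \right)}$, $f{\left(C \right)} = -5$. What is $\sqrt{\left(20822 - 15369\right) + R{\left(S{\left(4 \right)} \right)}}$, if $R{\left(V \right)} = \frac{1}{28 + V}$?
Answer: $\frac{\sqrt{32330914}}{77} \approx 73.844$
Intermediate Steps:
$S{\left(q \right)} = 49$ ($S{\left(q \right)} = 14 - -35 = 14 + 35 = 49$)
$\sqrt{\left(20822 - 15369\right) + R{\left(S{\left(4 \right)} \right)}} = \sqrt{\left(20822 - 15369\right) + \frac{1}{28 + 49}} = \sqrt{\left(20822 - 15369\right) + \frac{1}{77}} = \sqrt{5453 + \frac{1}{77}} = \sqrt{\frac{419882}{77}} = \frac{\sqrt{32330914}}{77}$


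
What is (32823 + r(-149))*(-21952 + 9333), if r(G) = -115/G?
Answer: -61716273298/149 ≈ -4.1420e+8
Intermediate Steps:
(32823 + r(-149))*(-21952 + 9333) = (32823 - 115/(-149))*(-21952 + 9333) = (32823 - 115*(-1/149))*(-12619) = (32823 + 115/149)*(-12619) = (4890742/149)*(-12619) = -61716273298/149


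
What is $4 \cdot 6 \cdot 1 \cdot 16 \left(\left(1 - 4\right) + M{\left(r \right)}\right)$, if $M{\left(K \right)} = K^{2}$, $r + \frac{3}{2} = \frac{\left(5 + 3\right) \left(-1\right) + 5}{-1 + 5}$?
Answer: $792$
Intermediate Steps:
$r = - \frac{9}{4}$ ($r = - \frac{3}{2} + \frac{\left(5 + 3\right) \left(-1\right) + 5}{-1 + 5} = - \frac{3}{2} + \frac{8 \left(-1\right) + 5}{4} = - \frac{3}{2} + \left(-8 + 5\right) \frac{1}{4} = - \frac{3}{2} - \frac{3}{4} = - \frac{9}{4} \approx -2.25$)
$4 \cdot 6 \cdot 1 \cdot 16 \left(\left(1 - 4\right) + M{\left(r \right)}\right) = 4 \cdot 6 \cdot 1 \cdot 16 \left(\left(1 - 4\right) + \left(- \frac{9}{4}\right)^{2}\right) = 24 \cdot 1 \cdot 16 \left(-3 + \frac{81}{16}\right) = 24 \cdot 16 \cdot \frac{33}{16} = 384 \cdot \frac{33}{16} = 792$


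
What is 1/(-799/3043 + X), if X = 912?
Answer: 179/163201 ≈ 0.0010968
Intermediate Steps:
1/(-799/3043 + X) = 1/(-799/3043 + 912) = 1/(-799*1/3043 + 912) = 1/(-47/179 + 912) = 1/(163201/179) = 179/163201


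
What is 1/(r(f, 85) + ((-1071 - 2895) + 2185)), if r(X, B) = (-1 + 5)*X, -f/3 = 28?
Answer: -1/2117 ≈ -0.00047237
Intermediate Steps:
f = -84 (f = -3*28 = -84)
r(X, B) = 4*X
1/(r(f, 85) + ((-1071 - 2895) + 2185)) = 1/(4*(-84) + ((-1071 - 2895) + 2185)) = 1/(-336 + (-3966 + 2185)) = 1/(-336 - 1781) = 1/(-2117) = -1/2117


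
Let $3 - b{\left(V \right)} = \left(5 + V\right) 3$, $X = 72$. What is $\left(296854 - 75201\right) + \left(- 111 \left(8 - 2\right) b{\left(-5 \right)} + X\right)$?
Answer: $219727$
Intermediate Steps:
$b{\left(V \right)} = -12 - 3 V$ ($b{\left(V \right)} = 3 - \left(5 + V\right) 3 = 3 - \left(15 + 3 V\right) = -12 - 3 V$)
$\left(296854 - 75201\right) + \left(- 111 \left(8 - 2\right) b{\left(-5 \right)} + X\right) = \left(296854 - 75201\right) + \left(- 111 \left(8 - 2\right) \left(-12 - -15\right) + 72\right) = 221653 + \left(- 111 \cdot 6 \left(-12 + 15\right) + 72\right) = 221653 + \left(- 111 \cdot 6 \cdot 3 + 72\right) = 221653 + \left(\left(-111\right) 18 + 72\right) = 221653 + \left(-1998 + 72\right) = 221653 - 1926 = 219727$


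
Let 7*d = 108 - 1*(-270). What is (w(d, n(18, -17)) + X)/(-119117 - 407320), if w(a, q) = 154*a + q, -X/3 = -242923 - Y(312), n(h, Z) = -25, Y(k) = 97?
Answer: -737351/526437 ≈ -1.4006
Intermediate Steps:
d = 54 (d = (108 - 1*(-270))/7 = (108 + 270)/7 = (⅐)*378 = 54)
X = 729060 (X = -3*(-242923 - 1*97) = -3*(-242923 - 97) = -3*(-243020) = 729060)
w(a, q) = q + 154*a
(w(d, n(18, -17)) + X)/(-119117 - 407320) = ((-25 + 154*54) + 729060)/(-119117 - 407320) = ((-25 + 8316) + 729060)/(-526437) = (8291 + 729060)*(-1/526437) = 737351*(-1/526437) = -737351/526437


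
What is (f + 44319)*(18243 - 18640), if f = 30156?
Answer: -29566575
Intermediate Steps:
(f + 44319)*(18243 - 18640) = (30156 + 44319)*(18243 - 18640) = 74475*(-397) = -29566575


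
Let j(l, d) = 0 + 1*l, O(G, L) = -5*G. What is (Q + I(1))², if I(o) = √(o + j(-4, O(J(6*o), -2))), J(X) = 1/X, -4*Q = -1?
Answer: -47/16 + I*√3/2 ≈ -2.9375 + 0.86602*I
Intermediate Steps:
Q = ¼ (Q = -¼*(-1) = ¼ ≈ 0.25000)
j(l, d) = l (j(l, d) = 0 + l = l)
I(o) = √(-4 + o) (I(o) = √(o - 4) = √(-4 + o))
(Q + I(1))² = (¼ + √(-4 + 1))² = (¼ + √(-3))² = (¼ + I*√3)²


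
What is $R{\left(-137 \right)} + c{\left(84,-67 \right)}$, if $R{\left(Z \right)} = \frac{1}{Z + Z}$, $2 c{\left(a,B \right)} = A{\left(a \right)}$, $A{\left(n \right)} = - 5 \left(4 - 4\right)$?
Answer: $- \frac{1}{274} \approx -0.0036496$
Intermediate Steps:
$A{\left(n \right)} = 0$ ($A{\left(n \right)} = \left(-5\right) 0 = 0$)
$c{\left(a,B \right)} = 0$ ($c{\left(a,B \right)} = \frac{1}{2} \cdot 0 = 0$)
$R{\left(Z \right)} = \frac{1}{2 Z}$
$R{\left(-137 \right)} + c{\left(84,-67 \right)} = \frac{1}{2 \left(-137\right)} + 0 = \frac{1}{2} \left(- \frac{1}{137}\right) + 0 = - \frac{1}{274} + 0 = - \frac{1}{274}$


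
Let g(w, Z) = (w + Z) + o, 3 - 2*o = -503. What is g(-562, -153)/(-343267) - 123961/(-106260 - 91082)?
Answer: 42642892591/67740996314 ≈ 0.62950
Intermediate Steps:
o = 253 (o = 3/2 - ½*(-503) = 3/2 + 503/2 = 253)
g(w, Z) = 253 + Z + w (g(w, Z) = (w + Z) + 253 = (Z + w) + 253 = 253 + Z + w)
g(-562, -153)/(-343267) - 123961/(-106260 - 91082) = (253 - 153 - 562)/(-343267) - 123961/(-106260 - 91082) = -462*(-1/343267) - 123961/(-197342) = 462/343267 - 123961*(-1/197342) = 462/343267 + 123961/197342 = 42642892591/67740996314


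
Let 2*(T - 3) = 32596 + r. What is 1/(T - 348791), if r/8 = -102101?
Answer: -1/740894 ≈ -1.3497e-6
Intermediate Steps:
r = -816808 (r = 8*(-102101) = -816808)
T = -392103 (T = 3 + (32596 - 816808)/2 = 3 + (1/2)*(-784212) = 3 - 392106 = -392103)
1/(T - 348791) = 1/(-392103 - 348791) = 1/(-740894) = -1/740894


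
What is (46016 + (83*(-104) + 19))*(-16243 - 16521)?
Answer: -1225471892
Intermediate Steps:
(46016 + (83*(-104) + 19))*(-16243 - 16521) = (46016 + (-8632 + 19))*(-32764) = (46016 - 8613)*(-32764) = 37403*(-32764) = -1225471892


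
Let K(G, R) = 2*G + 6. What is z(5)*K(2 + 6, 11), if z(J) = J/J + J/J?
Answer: 44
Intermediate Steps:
K(G, R) = 6 + 2*G
z(J) = 2 (z(J) = 1 + 1 = 2)
z(5)*K(2 + 6, 11) = 2*(6 + 2*(2 + 6)) = 2*(6 + 2*8) = 2*(6 + 16) = 2*22 = 44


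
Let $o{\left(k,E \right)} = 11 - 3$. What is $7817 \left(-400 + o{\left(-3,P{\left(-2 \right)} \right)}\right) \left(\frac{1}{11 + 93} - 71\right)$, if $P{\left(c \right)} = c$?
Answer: $\frac{2827932639}{13} \approx 2.1753 \cdot 10^{8}$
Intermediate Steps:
$o{\left(k,E \right)} = 8$ ($o{\left(k,E \right)} = 11 - 3 = 8$)
$7817 \left(-400 + o{\left(-3,P{\left(-2 \right)} \right)}\right) \left(\frac{1}{11 + 93} - 71\right) = 7817 \left(-400 + 8\right) \left(\frac{1}{11 + 93} - 71\right) = 7817 \left(- 392 \left(\frac{1}{104} - 71\right)\right) = 7817 \left(\left(-392\right) \left(- \frac{7383}{104}\right)\right) = 7817 \cdot \frac{361767}{13} = \frac{2827932639}{13}$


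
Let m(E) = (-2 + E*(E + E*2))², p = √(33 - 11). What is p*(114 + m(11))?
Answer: 130435*√22 ≈ 6.1179e+5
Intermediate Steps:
p = √22 ≈ 4.6904
m(E) = (-2 + 3*E²)² (m(E) = (-2 + E*(E + 2*E))² = (-2 + E*(3*E))² = (-2 + 3*E²)²)
p*(114 + m(11)) = √22*(114 + (-2 + 3*11²)²) = √22*(114 + (-2 + 3*121)²) = √22*(114 + (-2 + 363)²) = √22*(114 + 361²) = √22*(114 + 130321) = √22*130435 = 130435*√22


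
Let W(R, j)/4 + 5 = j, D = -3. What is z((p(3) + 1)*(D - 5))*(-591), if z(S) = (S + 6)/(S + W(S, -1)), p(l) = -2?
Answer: 4137/8 ≈ 517.13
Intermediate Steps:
W(R, j) = -20 + 4*j
z(S) = (6 + S)/(-24 + S) (z(S) = (S + 6)/(S + (-20 + 4*(-1))) = (6 + S)/(S + (-20 - 4)) = (6 + S)/(S - 24) = (6 + S)/(-24 + S))
z((p(3) + 1)*(D - 5))*(-591) = ((6 + (-2 + 1)*(-3 - 5))/(-24 + (-2 + 1)*(-3 - 5)))*(-591) = ((6 - 1*(-8))/(-24 - 1*(-8)))*(-591) = ((6 + 8)/(-24 + 8))*(-591) = (14/(-16))*(-591) = -1/16*14*(-591) = -7/8*(-591) = 4137/8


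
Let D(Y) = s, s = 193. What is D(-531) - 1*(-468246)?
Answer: 468439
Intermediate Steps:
D(Y) = 193
D(-531) - 1*(-468246) = 193 - 1*(-468246) = 193 + 468246 = 468439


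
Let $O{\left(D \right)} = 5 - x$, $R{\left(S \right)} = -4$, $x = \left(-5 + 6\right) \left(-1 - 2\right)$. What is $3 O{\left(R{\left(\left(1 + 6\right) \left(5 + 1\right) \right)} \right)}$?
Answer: $24$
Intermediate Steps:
$x = -3$ ($x = 1 \left(-3\right) = -3$)
$O{\left(D \right)} = 8$ ($O{\left(D \right)} = 5 - -3 = 5 + 3 = 8$)
$3 O{\left(R{\left(\left(1 + 6\right) \left(5 + 1\right) \right)} \right)} = 3 \cdot 8 = 24$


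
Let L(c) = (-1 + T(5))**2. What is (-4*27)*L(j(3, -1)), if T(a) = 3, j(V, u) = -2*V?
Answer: -432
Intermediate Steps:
L(c) = 4 (L(c) = (-1 + 3)**2 = 2**2 = 4)
(-4*27)*L(j(3, -1)) = -4*27*4 = -108*4 = -432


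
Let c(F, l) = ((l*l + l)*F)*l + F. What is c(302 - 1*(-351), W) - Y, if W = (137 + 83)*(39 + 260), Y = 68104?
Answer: 185866615532873749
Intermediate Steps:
W = 65780 (W = 220*299 = 65780)
c(F, l) = F + F*l*(l + l**2) (c(F, l) = ((l**2 + l)*F)*l + F = ((l + l**2)*F)*l + F = (F*(l + l**2))*l + F = F*l*(l + l**2) + F = F + F*l*(l + l**2))
c(302 - 1*(-351), W) - Y = (302 - 1*(-351))*(1 + 65780**2 + 65780**3) - 1*68104 = (302 + 351)*(1 + 4327008400 + 284630612552000) - 68104 = 653*284634939560401 - 68104 = 185866615532941853 - 68104 = 185866615532873749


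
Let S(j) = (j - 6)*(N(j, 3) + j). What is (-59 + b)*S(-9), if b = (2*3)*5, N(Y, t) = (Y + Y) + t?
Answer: -10440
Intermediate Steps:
N(Y, t) = t + 2*Y (N(Y, t) = 2*Y + t = t + 2*Y)
S(j) = (-6 + j)*(3 + 3*j) (S(j) = (j - 6)*((3 + 2*j) + j) = (-6 + j)*(3 + 3*j))
b = 30 (b = 6*5 = 30)
(-59 + b)*S(-9) = (-59 + 30)*(-18 - 15*(-9) + 3*(-9)²) = -29*(-18 + 135 + 3*81) = -29*(-18 + 135 + 243) = -29*360 = -10440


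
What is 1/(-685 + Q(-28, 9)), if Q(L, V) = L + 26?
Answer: -1/687 ≈ -0.0014556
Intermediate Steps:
Q(L, V) = 26 + L
1/(-685 + Q(-28, 9)) = 1/(-685 + (26 - 28)) = 1/(-685 - 2) = 1/(-687) = -1/687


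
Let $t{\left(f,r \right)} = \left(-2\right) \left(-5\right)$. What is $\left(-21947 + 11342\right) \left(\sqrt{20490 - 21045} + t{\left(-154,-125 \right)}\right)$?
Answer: $-106050 - 10605 i \sqrt{555} \approx -1.0605 \cdot 10^{5} - 2.4984 \cdot 10^{5} i$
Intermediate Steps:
$t{\left(f,r \right)} = 10$
$\left(-21947 + 11342\right) \left(\sqrt{20490 - 21045} + t{\left(-154,-125 \right)}\right) = \left(-21947 + 11342\right) \left(\sqrt{20490 - 21045} + 10\right) = - 10605 \left(\sqrt{-555} + 10\right) = - 10605 \left(i \sqrt{555} + 10\right) = - 10605 \left(10 + i \sqrt{555}\right) = -106050 - 10605 i \sqrt{555}$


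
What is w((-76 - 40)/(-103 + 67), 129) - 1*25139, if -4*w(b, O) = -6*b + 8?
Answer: -150817/6 ≈ -25136.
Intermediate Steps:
w(b, O) = -2 + 3*b/2 (w(b, O) = -(-6*b + 8)/4 = -(8 - 6*b)/4 = -2 + 3*b/2)
w((-76 - 40)/(-103 + 67), 129) - 1*25139 = (-2 + 3*((-76 - 40)/(-103 + 67))/2) - 1*25139 = (-2 + 3*(-116/(-36))/2) - 25139 = (-2 + 3*(-116*(-1/36))/2) - 25139 = (-2 + (3/2)*(29/9)) - 25139 = (-2 + 29/6) - 25139 = 17/6 - 25139 = -150817/6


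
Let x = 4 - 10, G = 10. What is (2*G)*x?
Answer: -120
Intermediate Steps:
x = -6
(2*G)*x = (2*10)*(-6) = 20*(-6) = -120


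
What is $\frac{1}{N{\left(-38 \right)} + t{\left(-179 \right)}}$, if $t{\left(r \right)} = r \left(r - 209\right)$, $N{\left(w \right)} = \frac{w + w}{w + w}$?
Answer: $\frac{1}{69453} \approx 1.4398 \cdot 10^{-5}$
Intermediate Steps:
$N{\left(w \right)} = 1$ ($N{\left(w \right)} = \frac{2 w}{2 w} = 2 w \frac{1}{2 w} = 1$)
$t{\left(r \right)} = r \left(-209 + r\right)$
$\frac{1}{N{\left(-38 \right)} + t{\left(-179 \right)}} = \frac{1}{1 - 179 \left(-209 - 179\right)} = \frac{1}{1 - -69452} = \frac{1}{1 + 69452} = \frac{1}{69453}$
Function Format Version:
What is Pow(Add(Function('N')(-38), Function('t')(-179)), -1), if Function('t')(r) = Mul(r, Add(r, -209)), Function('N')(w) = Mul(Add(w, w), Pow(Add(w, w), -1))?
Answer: Rational(1, 69453) ≈ 1.4398e-5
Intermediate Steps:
Function('N')(w) = 1 (Function('N')(w) = Mul(Mul(2, w), Pow(Mul(2, w), -1)) = Mul(Mul(2, w), Mul(Rational(1, 2), Pow(w, -1))) = 1)
Function('t')(r) = Mul(r, Add(-209, r))
Pow(Add(Function('N')(-38), Function('t')(-179)), -1) = Pow(Add(1, Mul(-179, Add(-209, -179))), -1) = Pow(Add(1, Mul(-179, -388)), -1) = Pow(Add(1, 69452), -1) = Pow(69453, -1) = Rational(1, 69453)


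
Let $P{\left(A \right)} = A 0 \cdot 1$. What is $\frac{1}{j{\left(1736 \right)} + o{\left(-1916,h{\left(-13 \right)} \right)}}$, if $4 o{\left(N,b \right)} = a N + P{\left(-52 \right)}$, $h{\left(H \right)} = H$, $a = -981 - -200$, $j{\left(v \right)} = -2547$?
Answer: $\frac{1}{371552} \approx 2.6914 \cdot 10^{-6}$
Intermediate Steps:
$P{\left(A \right)} = 0$ ($P{\left(A \right)} = 0 \cdot 1 = 0$)
$a = -781$ ($a = -981 + 200 = -781$)
$o{\left(N,b \right)} = - \frac{781 N}{4}$ ($o{\left(N,b \right)} = \frac{- 781 N + 0}{4} = \frac{\left(-781\right) N}{4} = - \frac{781 N}{4}$)
$\frac{1}{j{\left(1736 \right)} + o{\left(-1916,h{\left(-13 \right)} \right)}} = \frac{1}{-2547 - -374099} = \frac{1}{-2547 + 374099} = \frac{1}{371552}$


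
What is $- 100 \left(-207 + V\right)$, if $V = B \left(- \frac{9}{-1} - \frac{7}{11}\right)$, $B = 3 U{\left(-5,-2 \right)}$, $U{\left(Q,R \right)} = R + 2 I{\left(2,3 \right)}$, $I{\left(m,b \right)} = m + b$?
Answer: $\frac{6900}{11} \approx 627.27$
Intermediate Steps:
$I{\left(m,b \right)} = b + m$
$U{\left(Q,R \right)} = 10 + R$ ($U{\left(Q,R \right)} = R + 2 \left(3 + 2\right) = R + 2 \cdot 5 = R + 10 = 10 + R$)
$B = 24$ ($B = 3 \left(10 - 2\right) = 3 \cdot 8 = 24$)
$V = \frac{2208}{11}$ ($V = 24 \left(- \frac{9}{-1} - \frac{7}{11}\right) = 24 \left(\left(-9\right) \left(-1\right) - \frac{7}{11}\right) = 24 \left(9 - \frac{7}{11}\right) = 24 \cdot \frac{92}{11} = \frac{2208}{11} \approx 200.73$)
$- 100 \left(-207 + V\right) = - 100 \left(-207 + \frac{2208}{11}\right) = \left(-100\right) \left(- \frac{69}{11}\right) = \frac{6900}{11}$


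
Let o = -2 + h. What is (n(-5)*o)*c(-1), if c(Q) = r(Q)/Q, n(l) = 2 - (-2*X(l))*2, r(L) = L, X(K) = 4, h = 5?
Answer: 54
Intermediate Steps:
n(l) = 18 (n(l) = 2 - (-2*4)*2 = 2 - (-8)*2 = 2 - 1*(-16) = 2 + 16 = 18)
c(Q) = 1 (c(Q) = Q/Q = 1)
o = 3 (o = -2 + 5 = 3)
(n(-5)*o)*c(-1) = (18*3)*1 = 54*1 = 54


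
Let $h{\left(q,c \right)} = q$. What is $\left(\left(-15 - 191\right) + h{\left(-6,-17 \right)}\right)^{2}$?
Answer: $44944$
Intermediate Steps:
$\left(\left(-15 - 191\right) + h{\left(-6,-17 \right)}\right)^{2} = \left(\left(-15 - 191\right) - 6\right)^{2} = \left(-206 - 6\right)^{2} = \left(-212\right)^{2} = 44944$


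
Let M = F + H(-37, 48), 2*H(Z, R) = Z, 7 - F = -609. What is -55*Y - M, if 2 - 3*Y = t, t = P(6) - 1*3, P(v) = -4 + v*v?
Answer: -205/2 ≈ -102.50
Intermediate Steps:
F = 616 (F = 7 - 1*(-609) = 7 + 609 = 616)
H(Z, R) = Z/2
P(v) = -4 + v**2
t = 29 (t = (-4 + 6**2) - 1*3 = (-4 + 36) - 3 = 32 - 3 = 29)
Y = -9 (Y = 2/3 - 1/3*29 = 2/3 - 29/3 = -9)
M = 1195/2 (M = 616 + (1/2)*(-37) = 616 - 37/2 = 1195/2 ≈ 597.50)
-55*Y - M = -55*(-9) - 1*1195/2 = 495 - 1195/2 = -205/2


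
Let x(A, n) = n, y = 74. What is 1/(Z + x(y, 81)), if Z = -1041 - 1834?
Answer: -1/2794 ≈ -0.00035791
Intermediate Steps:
Z = -2875
1/(Z + x(y, 81)) = 1/(-2875 + 81) = 1/(-2794) = -1/2794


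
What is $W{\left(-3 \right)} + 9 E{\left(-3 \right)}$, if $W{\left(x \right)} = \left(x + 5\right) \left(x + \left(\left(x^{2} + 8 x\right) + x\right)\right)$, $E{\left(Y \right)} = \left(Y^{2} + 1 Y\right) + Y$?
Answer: $-15$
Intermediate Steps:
$E{\left(Y \right)} = Y^{2} + 2 Y$ ($E{\left(Y \right)} = \left(Y^{2} + Y\right) + Y = \left(Y + Y^{2}\right) + Y = Y^{2} + 2 Y$)
$W{\left(x \right)} = \left(5 + x\right) \left(x^{2} + 10 x\right)$ ($W{\left(x \right)} = \left(5 + x\right) \left(x + \left(x^{2} + 9 x\right)\right) = \left(5 + x\right) \left(x^{2} + 10 x\right)$)
$W{\left(-3 \right)} + 9 E{\left(-3 \right)} = - 3 \left(50 + \left(-3\right)^{2} + 15 \left(-3\right)\right) + 9 \left(- 3 \left(2 - 3\right)\right) = - 3 \left(50 + 9 - 45\right) + 9 \left(\left(-3\right) \left(-1\right)\right) = \left(-3\right) 14 + 9 \cdot 3 = -42 + 27 = -15$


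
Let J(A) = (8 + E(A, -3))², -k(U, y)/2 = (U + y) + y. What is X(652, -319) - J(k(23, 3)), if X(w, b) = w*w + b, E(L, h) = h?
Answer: 424760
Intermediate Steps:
k(U, y) = -4*y - 2*U (k(U, y) = -2*((U + y) + y) = -2*(U + 2*y) = -4*y - 2*U)
J(A) = 25 (J(A) = (8 - 3)² = 5² = 25)
X(w, b) = b + w² (X(w, b) = w² + b = b + w²)
X(652, -319) - J(k(23, 3)) = (-319 + 652²) - 1*25 = (-319 + 425104) - 25 = 424785 - 25 = 424760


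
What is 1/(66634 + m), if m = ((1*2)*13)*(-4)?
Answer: 1/66530 ≈ 1.5031e-5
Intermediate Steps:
m = -104 (m = (2*13)*(-4) = 26*(-4) = -104)
1/(66634 + m) = 1/(66634 - 104) = 1/66530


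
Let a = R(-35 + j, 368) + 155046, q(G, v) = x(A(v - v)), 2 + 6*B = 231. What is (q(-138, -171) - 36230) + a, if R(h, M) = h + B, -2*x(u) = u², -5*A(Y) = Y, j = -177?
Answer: 711853/6 ≈ 1.1864e+5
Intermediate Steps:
A(Y) = -Y/5
x(u) = -u²/2
B = 229/6 (B = -⅓ + (⅙)*231 = -⅓ + 77/2 = 229/6 ≈ 38.167)
q(G, v) = 0 (q(G, v) = -(v - v)²/25/2 = -(-⅕*0)²/2 = -½*0² = -½*0 = 0)
R(h, M) = 229/6 + h (R(h, M) = h + 229/6 = 229/6 + h)
a = 929233/6 (a = (229/6 + (-35 - 177)) + 155046 = (229/6 - 212) + 155046 = -1043/6 + 155046 = 929233/6 ≈ 1.5487e+5)
(q(-138, -171) - 36230) + a = (0 - 36230) + 929233/6 = -36230 + 929233/6 = 711853/6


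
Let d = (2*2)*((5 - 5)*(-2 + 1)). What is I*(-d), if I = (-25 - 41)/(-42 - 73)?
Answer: 0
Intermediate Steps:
I = 66/115 (I = -66/(-115) = -66*(-1/115) = 66/115 ≈ 0.57391)
d = 0 (d = 4*(0*(-1)) = 4*0 = 0)
I*(-d) = 66*(-1*0)/115 = (66/115)*0 = 0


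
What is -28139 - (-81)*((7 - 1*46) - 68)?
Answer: -36806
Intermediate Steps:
-28139 - (-81)*((7 - 1*46) - 68) = -28139 - (-81)*((7 - 46) - 68) = -28139 - (-81)*(-39 - 68) = -28139 - (-81)*(-107) = -28139 - 1*8667 = -28139 - 8667 = -36806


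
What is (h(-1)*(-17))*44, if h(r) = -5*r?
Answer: -3740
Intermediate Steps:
(h(-1)*(-17))*44 = (-5*(-1)*(-17))*44 = (5*(-17))*44 = -85*44 = -3740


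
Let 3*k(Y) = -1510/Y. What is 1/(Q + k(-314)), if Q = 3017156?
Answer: 471/1421081231 ≈ 3.3144e-7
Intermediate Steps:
k(Y) = -1510/(3*Y) (k(Y) = (-1510/Y)/3 = -1510/(3*Y))
1/(Q + k(-314)) = 1/(3017156 - 1510/3/(-314)) = 1/(3017156 - 1510/3*(-1/314)) = 1/(3017156 + 755/471) = 1/(1421081231/471) = 471/1421081231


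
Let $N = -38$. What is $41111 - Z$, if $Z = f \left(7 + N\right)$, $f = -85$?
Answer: $38476$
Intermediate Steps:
$Z = 2635$ ($Z = - 85 \left(7 - 38\right) = \left(-85\right) \left(-31\right) = 2635$)
$41111 - Z = 41111 - 2635 = 38476$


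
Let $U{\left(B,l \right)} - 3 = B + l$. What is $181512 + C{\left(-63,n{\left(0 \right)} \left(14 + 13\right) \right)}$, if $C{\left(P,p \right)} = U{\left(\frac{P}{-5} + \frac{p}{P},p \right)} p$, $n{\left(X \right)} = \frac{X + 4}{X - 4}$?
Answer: $\frac{6363288}{35} \approx 1.8181 \cdot 10^{5}$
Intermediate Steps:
$n{\left(X \right)} = \frac{4 + X}{-4 + X}$
$U{\left(B,l \right)} = 3 + B + l$ ($U{\left(B,l \right)} = 3 + \left(B + l\right) = 3 + B + l$)
$C{\left(P,p \right)} = p \left(3 + p - \frac{P}{5} + \frac{p}{P}\right)$ ($C{\left(P,p \right)} = \left(3 + \left(\frac{P}{-5} + \frac{p}{P}\right) + p\right) p = \left(3 + \left(P \left(- \frac{1}{5}\right) + \frac{p}{P}\right) + p\right) p = \left(3 - \left(\frac{P}{5} - \frac{p}{P}\right) + p\right) p = \left(3 + p - \frac{P}{5} + \frac{p}{P}\right) p = p \left(3 + p - \frac{P}{5} + \frac{p}{P}\right)$)
$181512 + C{\left(-63,n{\left(0 \right)} \left(14 + 13\right) \right)} = 181512 + \frac{\frac{4 + 0}{-4 + 0} \left(14 + 13\right) \left(5 \frac{4 + 0}{-4 + 0} \left(14 + 13\right) - 63 \left(15 - -63 + 5 \frac{4 + 0}{-4 + 0} \left(14 + 13\right)\right)\right)}{5 \left(-63\right)} = 181512 + \frac{1}{5} \frac{1}{-4} \cdot 4 \cdot 27 \left(- \frac{1}{63}\right) \left(5 \frac{1}{-4} \cdot 4 \cdot 27 - 63 \left(15 + 63 + 5 \frac{1}{-4} \cdot 4 \cdot 27\right)\right) = 181512 + \frac{1}{5} \left(- \frac{1}{4}\right) 4 \cdot 27 \left(- \frac{1}{63}\right) \left(5 \left(- \frac{1}{4}\right) 4 \cdot 27 - 63 \left(15 + 63 + 5 \left(- \frac{1}{4}\right) 4 \cdot 27\right)\right) = 181512 + \frac{1}{5} \left(\left(-1\right) 27\right) \left(- \frac{1}{63}\right) \left(5 \left(\left(-1\right) 27\right) - 63 \left(15 + 63 + 5 \left(\left(-1\right) 27\right)\right)\right) = 181512 + \frac{1}{5} \left(-27\right) \left(- \frac{1}{63}\right) \left(5 \left(-27\right) - 63 \left(15 + 63 + 5 \left(-27\right)\right)\right) = 181512 + \frac{1}{5} \left(-27\right) \left(- \frac{1}{63}\right) \left(-135 - 63 \left(15 + 63 - 135\right)\right) = 181512 + \frac{1}{5} \left(-27\right) \left(- \frac{1}{63}\right) \left(-135 - -3591\right) = 181512 + \frac{1}{5} \left(-27\right) \left(- \frac{1}{63}\right) \left(-135 + 3591\right) = 181512 + \frac{1}{5} \left(-27\right) \left(- \frac{1}{63}\right) 3456 = 181512 + \frac{10368}{35} = \frac{6363288}{35}$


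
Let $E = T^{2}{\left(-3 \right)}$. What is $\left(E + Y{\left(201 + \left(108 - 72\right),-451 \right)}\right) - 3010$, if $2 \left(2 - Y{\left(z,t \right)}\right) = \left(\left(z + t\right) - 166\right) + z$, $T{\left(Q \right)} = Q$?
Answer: $- \frac{5855}{2} \approx -2927.5$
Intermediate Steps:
$E = 9$ ($E = \left(-3\right)^{2} = 9$)
$Y{\left(z,t \right)} = 85 - z - \frac{t}{2}$ ($Y{\left(z,t \right)} = 2 - \frac{\left(\left(z + t\right) - 166\right) + z}{2} = 2 - \frac{\left(\left(t + z\right) - 166\right) + z}{2} = 2 - \frac{\left(-166 + t + z\right) + z}{2} = 2 - \frac{-166 + t + 2 z}{2} = 2 - \left(-83 + z + \frac{t}{2}\right) = 85 - z - \frac{t}{2}$)
$\left(E + Y{\left(201 + \left(108 - 72\right),-451 \right)}\right) - 3010 = \left(9 - - \frac{147}{2}\right) - 3010 = \left(9 + \left(85 - \left(201 + 36\right) + \frac{451}{2}\right)\right) - 3010 = \left(9 + \left(85 - 237 + \frac{451}{2}\right)\right) - 3010 = \left(9 + \frac{147}{2}\right) - 3010 = \frac{165}{2} - 3010 = - \frac{5855}{2}$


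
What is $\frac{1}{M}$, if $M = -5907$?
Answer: $- \frac{1}{5907} \approx -0.00016929$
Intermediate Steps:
$\frac{1}{M} = \frac{1}{-5907} = - \frac{1}{5907}$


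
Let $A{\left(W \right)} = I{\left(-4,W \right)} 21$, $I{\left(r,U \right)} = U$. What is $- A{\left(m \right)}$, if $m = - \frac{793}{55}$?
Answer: $\frac{16653}{55} \approx 302.78$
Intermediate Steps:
$m = - \frac{793}{55}$ ($m = \left(-793\right) \frac{1}{55} = - \frac{793}{55} \approx -14.418$)
$A{\left(W \right)} = 21 W$ ($A{\left(W \right)} = W 21 = 21 W$)
$- A{\left(m \right)} = - \frac{21 \left(-793\right)}{55} = \left(-1\right) \left(- \frac{16653}{55}\right) = \frac{16653}{55}$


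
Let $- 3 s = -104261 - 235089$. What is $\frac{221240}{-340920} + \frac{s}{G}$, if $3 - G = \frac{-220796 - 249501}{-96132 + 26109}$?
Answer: $- \frac{33755073984059}{1108961622} \approx -30438.0$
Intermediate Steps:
$G = - \frac{260228}{70023}$ ($G = 3 - \frac{-220796 - 249501}{-96132 + 26109} = 3 - - \frac{470297}{-70023} = 3 - \left(-470297\right) \left(- \frac{1}{70023}\right) = 3 - \frac{470297}{70023} = - \frac{260228}{70023} \approx -3.7163$)
$s = \frac{339350}{3}$ ($s = - \frac{-104261 - 235089}{3} = \left(- \frac{1}{3}\right) \left(-339350\right) = \frac{339350}{3} \approx 1.1312 \cdot 10^{5}$)
$\frac{221240}{-340920} + \frac{s}{G} = \frac{221240}{-340920} + \frac{339350}{3 \left(- \frac{260228}{70023}\right)} = 221240 \left(- \frac{1}{340920}\right) + \frac{339350}{3} \left(- \frac{70023}{260228}\right) = - \frac{5531}{8523} - \frac{3960384175}{130114} = - \frac{33755073984059}{1108961622}$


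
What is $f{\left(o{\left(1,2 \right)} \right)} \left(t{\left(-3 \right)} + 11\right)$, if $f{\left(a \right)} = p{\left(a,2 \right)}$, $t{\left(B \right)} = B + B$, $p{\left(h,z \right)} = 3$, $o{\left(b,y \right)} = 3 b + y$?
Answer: $15$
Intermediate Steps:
$o{\left(b,y \right)} = y + 3 b$
$t{\left(B \right)} = 2 B$
$f{\left(a \right)} = 3$
$f{\left(o{\left(1,2 \right)} \right)} \left(t{\left(-3 \right)} + 11\right) = 3 \left(2 \left(-3\right) + 11\right) = 3 \left(-6 + 11\right) = 3 \cdot 5 = 15$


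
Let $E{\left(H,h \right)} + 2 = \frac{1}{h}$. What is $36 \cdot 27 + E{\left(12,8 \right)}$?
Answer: $\frac{7761}{8} \approx 970.13$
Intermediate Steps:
$E{\left(H,h \right)} = -2 + \frac{1}{h}$
$36 \cdot 27 + E{\left(12,8 \right)} = 36 \cdot 27 - \left(2 - \frac{1}{8}\right) = 972 + \left(-2 + \frac{1}{8}\right) = 972 - \frac{15}{8} = \frac{7761}{8}$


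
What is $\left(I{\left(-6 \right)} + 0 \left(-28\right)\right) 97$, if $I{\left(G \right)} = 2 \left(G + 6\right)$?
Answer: $0$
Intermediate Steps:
$I{\left(G \right)} = 12 + 2 G$ ($I{\left(G \right)} = 2 \left(6 + G\right) = 12 + 2 G$)
$\left(I{\left(-6 \right)} + 0 \left(-28\right)\right) 97 = \left(\left(12 + 2 \left(-6\right)\right) + 0 \left(-28\right)\right) 97 = \left(\left(12 - 12\right) + 0\right) 97 = \left(0 + 0\right) 97 = 0 \cdot 97 = 0$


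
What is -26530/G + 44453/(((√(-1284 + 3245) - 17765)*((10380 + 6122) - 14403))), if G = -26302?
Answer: 8776751970044745/8711620364199536 - 44453*√1961/662430261136 ≈ 1.0075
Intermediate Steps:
-26530/G + 44453/(((√(-1284 + 3245) - 17765)*((10380 + 6122) - 14403))) = -26530/(-26302) + 44453/(((√(-1284 + 3245) - 17765)*((10380 + 6122) - 14403))) = -26530*(-1/26302) + 44453/(((√1961 - 17765)*(16502 - 14403))) = 13265/13151 + 44453/(((-17765 + √1961)*2099)) = 13265/13151 + 44453/(-37288735 + 2099*√1961)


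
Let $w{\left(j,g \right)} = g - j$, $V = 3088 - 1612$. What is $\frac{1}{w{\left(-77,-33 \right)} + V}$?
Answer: $\frac{1}{1520} \approx 0.00065789$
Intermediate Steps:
$V = 1476$ ($V = 3088 - 1612 = 1476$)
$\frac{1}{w{\left(-77,-33 \right)} + V} = \frac{1}{\left(-33 - -77\right) + 1476} = \frac{1}{\left(-33 + 77\right) + 1476} = \frac{1}{44 + 1476} = \frac{1}{1520}$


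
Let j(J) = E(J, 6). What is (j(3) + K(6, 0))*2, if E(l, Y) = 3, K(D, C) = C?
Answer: 6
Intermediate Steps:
j(J) = 3
(j(3) + K(6, 0))*2 = (3 + 0)*2 = 3*2 = 6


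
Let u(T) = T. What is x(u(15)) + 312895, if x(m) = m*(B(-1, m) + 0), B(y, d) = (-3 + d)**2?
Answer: 315055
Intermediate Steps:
x(m) = m*(-3 + m)**2 (x(m) = m*((-3 + m)**2 + 0) = m*(-3 + m)**2)
x(u(15)) + 312895 = 15*(-3 + 15)**2 + 312895 = 15*12**2 + 312895 = 15*144 + 312895 = 2160 + 312895 = 315055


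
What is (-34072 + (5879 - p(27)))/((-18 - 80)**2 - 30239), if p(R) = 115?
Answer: 28308/20635 ≈ 1.3718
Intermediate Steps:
(-34072 + (5879 - p(27)))/((-18 - 80)**2 - 30239) = (-34072 + (5879 - 1*115))/((-18 - 80)**2 - 30239) = (-34072 + (5879 - 115))/((-98)**2 - 30239) = (-34072 + 5764)/(9604 - 30239) = -28308/(-20635) = -28308*(-1/20635) = 28308/20635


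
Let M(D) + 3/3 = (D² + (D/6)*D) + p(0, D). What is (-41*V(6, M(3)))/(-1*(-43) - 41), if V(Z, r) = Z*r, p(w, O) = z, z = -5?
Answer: -1107/2 ≈ -553.50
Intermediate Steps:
p(w, O) = -5
M(D) = -6 + 7*D²/6 (M(D) = -1 + ((D² + (D/6)*D) - 5) = -1 + ((D² + D²/6) - 5) = -1 + (7*D²/6 - 5) = -1 + (-5 + 7*D²/6) = -6 + 7*D²/6)
(-41*V(6, M(3)))/(-1*(-43) - 41) = (-246*(-6 + (7/6)*3²))/(-1*(-43) - 41) = (-246*(-6 + (7/6)*9))/(43 - 41) = -246*(-6 + 21/2)/2 = -246*9/2*(½) = -41*27*(½) = -1107*½ = -1107/2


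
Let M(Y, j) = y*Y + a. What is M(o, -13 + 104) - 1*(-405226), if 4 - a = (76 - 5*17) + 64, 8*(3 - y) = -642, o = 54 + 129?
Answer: 1681639/4 ≈ 4.2041e+5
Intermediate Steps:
o = 183
y = 333/4 (y = 3 - 1/8*(-642) = 3 + 321/4 = 333/4 ≈ 83.250)
a = -51 (a = 4 - ((76 - 5*17) + 64) = 4 - ((76 - 85) + 64) = 4 - (-9 + 64) = 4 - 1*55 = 4 - 55 = -51)
M(Y, j) = -51 + 333*Y/4 (M(Y, j) = 333*Y/4 - 51 = -51 + 333*Y/4)
M(o, -13 + 104) - 1*(-405226) = (-51 + (333/4)*183) - 1*(-405226) = (-51 + 60939/4) + 405226 = 60735/4 + 405226 = 1681639/4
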